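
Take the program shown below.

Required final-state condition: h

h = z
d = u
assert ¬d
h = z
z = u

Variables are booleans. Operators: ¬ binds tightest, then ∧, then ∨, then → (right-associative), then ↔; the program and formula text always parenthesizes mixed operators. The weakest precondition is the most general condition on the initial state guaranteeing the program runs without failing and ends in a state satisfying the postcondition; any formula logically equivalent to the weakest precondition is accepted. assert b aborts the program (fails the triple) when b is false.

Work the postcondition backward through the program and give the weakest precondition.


Working backward. After the program, h must hold.
Before z := u: h
Before h := z: z
Before assert ¬d: (¬d) ∧ z
Before d := u: (¬u) ∧ z
Before h := z: (¬u) ∧ z
Answer: WP = (¬u) ∧ z


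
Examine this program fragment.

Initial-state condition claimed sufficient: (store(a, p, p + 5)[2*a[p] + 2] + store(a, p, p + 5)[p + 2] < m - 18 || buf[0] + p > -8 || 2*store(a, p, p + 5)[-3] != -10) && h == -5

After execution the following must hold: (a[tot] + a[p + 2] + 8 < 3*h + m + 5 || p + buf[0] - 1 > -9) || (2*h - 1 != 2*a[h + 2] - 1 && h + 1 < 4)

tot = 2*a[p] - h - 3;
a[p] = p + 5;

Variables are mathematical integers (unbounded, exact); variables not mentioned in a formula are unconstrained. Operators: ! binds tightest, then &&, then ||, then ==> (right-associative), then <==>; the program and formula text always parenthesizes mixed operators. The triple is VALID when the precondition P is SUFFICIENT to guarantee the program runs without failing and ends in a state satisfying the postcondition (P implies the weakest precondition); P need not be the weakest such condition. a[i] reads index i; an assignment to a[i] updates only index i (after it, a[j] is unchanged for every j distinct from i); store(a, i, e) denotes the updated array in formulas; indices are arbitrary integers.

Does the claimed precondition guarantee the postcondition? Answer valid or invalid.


Working backward. After the program, the postcondition (a[tot] + a[p + 2] + 8 < 3*h + m + 5 || p + buf[0] - 1 > -9) || (2*h - 1 != 2*a[h + 2] - 1 && h + 1 < 4) must hold; in canonical form it is a[p + 2] + a[tot] < 3*h + m - 3 || buf[0] + p > -8 || (2*h != 2*a[h + 2] && h < 3).
Before a[p] := p + 5: store(a, p, p + 5)[p + 2] + store(a, p, p + 5)[tot] < 3*h + m - 3 || buf[0] + p > -8 || (2*h != 2*store(a, p, p + 5)[h + 2] && h < 3)
Before tot := 2*a[p] - h - 3: store(a, p, p + 5)[p + 2] + store(a, p, p + 5)[2*a[p] - h - 3] < 3*h + m - 3 || buf[0] + p > -8 || (2*h != 2*store(a, p, p + 5)[h + 2] && h < 3)
The weakest precondition is store(a, p, p + 5)[p + 2] + store(a, p, p + 5)[2*a[p] - h - 3] < 3*h + m - 3 || buf[0] + p > -8 || (2*h != 2*store(a, p, p + 5)[h + 2] && h < 3).
Check whether (store(a, p, p + 5)[2*a[p] + 2] + store(a, p, p + 5)[p + 2] < m - 18 || buf[0] + p > -8 || 2*store(a, p, p + 5)[-3] != -10) && h == -5 implies it.
Every state satisfying the precondition satisfies the weakest precondition: the implication holds.
Answer: valid


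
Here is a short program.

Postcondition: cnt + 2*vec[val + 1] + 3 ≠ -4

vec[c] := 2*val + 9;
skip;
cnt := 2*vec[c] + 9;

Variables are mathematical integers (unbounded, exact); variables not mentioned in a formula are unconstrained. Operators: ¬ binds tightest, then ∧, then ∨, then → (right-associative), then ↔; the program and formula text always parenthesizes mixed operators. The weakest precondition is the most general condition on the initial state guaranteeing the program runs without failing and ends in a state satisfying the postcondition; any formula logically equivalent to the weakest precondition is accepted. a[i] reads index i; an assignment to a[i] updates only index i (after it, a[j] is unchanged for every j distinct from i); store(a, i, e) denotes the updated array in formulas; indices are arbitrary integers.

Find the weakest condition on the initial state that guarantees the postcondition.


Working backward. After the program, the postcondition cnt + 2*vec[val + 1] + 3 ≠ -4 must hold; in canonical form it is 2*vec[val + 1] + cnt ≠ -7.
Before cnt := 2*vec[c] + 9: 2*vec[val + 1] + 2*vec[c] ≠ -16
Before skip: 2*vec[val + 1] + 2*vec[c] ≠ -16
Before vec[c] := 2*val + 9: 2*store(vec, c, 2*val + 9)[val + 1] + 2*store(vec, c, 2*val + 9)[c] ≠ -16
Answer: WP = 2*store(vec, c, 2*val + 9)[val + 1] + 2*store(vec, c, 2*val + 9)[c] ≠ -16


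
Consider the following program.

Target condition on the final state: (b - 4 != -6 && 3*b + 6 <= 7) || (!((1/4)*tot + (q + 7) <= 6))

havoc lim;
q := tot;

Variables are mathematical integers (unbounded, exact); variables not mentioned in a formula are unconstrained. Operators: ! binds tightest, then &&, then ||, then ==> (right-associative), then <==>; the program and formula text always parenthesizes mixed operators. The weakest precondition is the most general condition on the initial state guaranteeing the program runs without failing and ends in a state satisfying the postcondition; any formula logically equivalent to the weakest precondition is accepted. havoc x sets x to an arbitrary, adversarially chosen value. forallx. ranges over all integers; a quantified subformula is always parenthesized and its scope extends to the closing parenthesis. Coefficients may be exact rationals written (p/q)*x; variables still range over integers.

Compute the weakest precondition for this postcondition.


Working backward. After the program, the postcondition (b - 4 != -6 && 3*b + 6 <= 7) || (!((1/4)*tot + (q + 7) <= 6)) must hold; in canonical form it is (b != -2 && 3*b <= 1) || (!(q + (1/4)*tot <= -1)).
Before q := tot: (b != -2 && 3*b <= 1) || (!((5/4)*tot <= -1))
Before havoc lim: (b != -2 && 3*b <= 1) || (!((5/4)*tot <= -1))
Answer: WP = (b != -2 && 3*b <= 1) || (!((5/4)*tot <= -1))


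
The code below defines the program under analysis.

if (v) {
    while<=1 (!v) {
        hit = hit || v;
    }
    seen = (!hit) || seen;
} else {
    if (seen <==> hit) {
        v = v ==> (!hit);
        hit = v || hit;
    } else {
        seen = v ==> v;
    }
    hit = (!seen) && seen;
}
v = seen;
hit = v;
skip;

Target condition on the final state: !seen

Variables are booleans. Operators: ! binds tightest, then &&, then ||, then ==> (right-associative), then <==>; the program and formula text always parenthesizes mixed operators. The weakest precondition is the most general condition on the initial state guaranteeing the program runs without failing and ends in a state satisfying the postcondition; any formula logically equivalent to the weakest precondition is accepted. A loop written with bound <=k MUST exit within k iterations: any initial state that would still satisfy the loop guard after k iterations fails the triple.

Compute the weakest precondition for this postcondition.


Working backward. After the program, !seen must hold.
Before skip: !seen
Before hit := v: !seen
Before v := seen: !seen
Then branch requires ((!v) ==> (v && (!((!(hit || v)) || seen)))) && (v ==> (!((!hit) || seen))); else branch requires ((seen <==> hit) ==> (!seen)) && (seen <==> hit).
Before the if: (v ==> (((!v) ==> (v && (!((!(hit || v)) || seen)))) && (v ==> (!((!hit) || seen))))) && ((!v) ==> (((seen <==> hit) ==> (!seen)) && (seen <==> hit)))
Answer: WP = (v ==> (((!v) ==> (v && (!((!(hit || v)) || seen)))) && (v ==> (!((!hit) || seen))))) && ((!v) ==> (((seen <==> hit) ==> (!seen)) && (seen <==> hit)))


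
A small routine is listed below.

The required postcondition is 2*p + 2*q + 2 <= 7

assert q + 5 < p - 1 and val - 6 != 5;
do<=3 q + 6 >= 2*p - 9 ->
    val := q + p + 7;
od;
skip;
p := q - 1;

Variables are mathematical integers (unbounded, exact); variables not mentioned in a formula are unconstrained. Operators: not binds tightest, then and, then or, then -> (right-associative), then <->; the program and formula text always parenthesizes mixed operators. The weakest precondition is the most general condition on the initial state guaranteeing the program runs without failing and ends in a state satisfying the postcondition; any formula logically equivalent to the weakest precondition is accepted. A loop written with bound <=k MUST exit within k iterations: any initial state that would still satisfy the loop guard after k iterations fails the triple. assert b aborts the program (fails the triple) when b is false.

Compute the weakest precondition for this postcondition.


Working backward. After the program, the postcondition 2*p + 2*q + 2 <= 7 must hold; in canonical form it is 2*p + 2*q <= 5.
Before p := q - 1: 4*q <= 7
Before skip: 4*q <= 7
Before the loop (bound <=3), unroll the exhaustion recursion (WP_0 = exit-now case; WP_j = one more guarded iteration, up to j = 3):
  WP_0: (not (q >= 2*p - 15)) and 4*q <= 7
  WP_1: (q >= 2*p - 15 -> ((not (q >= 2*p - 15)) and 4*q <= 7)) and ((not (q >= 2*p - 15)) -> 4*q <= 7)
  WP_2: (q >= 2*p - 15 -> ((q >= 2*p - 15 -> ((not (q >= 2*p - 15)) and 4*q <= 7)) and ((not (q >= 2*p - 15)) -> 4*q <= 7))) and ((not (q >= 2*p - 15)) -> 4*q <= 7)
  WP_3: (q >= 2*p - 15 -> ((q >= 2*p - 15 -> ((q >= 2*p - 15 -> ((not (q >= 2*p - 15)) and 4*q <= 7)) and ((not (q >= 2*p - 15)) -> 4*q <= 7))) and ((not (q >= 2*p - 15)) -> 4*q <= 7))) and ((not (q >= 2*p - 15)) -> 4*q <= 7)
So before the loop: (q >= 2*p - 15 -> ((q >= 2*p - 15 -> ((q >= 2*p - 15 -> ((not (q >= 2*p - 15)) and 4*q <= 7)) and ((not (q >= 2*p - 15)) -> 4*q <= 7))) and ((not (q >= 2*p - 15)) -> 4*q <= 7))) and ((not (q >= 2*p - 15)) -> 4*q <= 7)
Before assert q + 5 < p - 1 and val - 6 != 5: q < p - 6 and val != 11 and (q >= 2*p - 15 -> ((q >= 2*p - 15 -> ((q >= 2*p - 15 -> ((not (q >= 2*p - 15)) and 4*q <= 7)) and ((not (q >= 2*p - 15)) -> 4*q <= 7))) and ((not (q >= 2*p - 15)) -> 4*q <= 7))) and ((not (q >= 2*p - 15)) -> 4*q <= 7)
Answer: WP = q < p - 6 and val != 11 and (q >= 2*p - 15 -> ((q >= 2*p - 15 -> ((q >= 2*p - 15 -> ((not (q >= 2*p - 15)) and 4*q <= 7)) and ((not (q >= 2*p - 15)) -> 4*q <= 7))) and ((not (q >= 2*p - 15)) -> 4*q <= 7))) and ((not (q >= 2*p - 15)) -> 4*q <= 7)


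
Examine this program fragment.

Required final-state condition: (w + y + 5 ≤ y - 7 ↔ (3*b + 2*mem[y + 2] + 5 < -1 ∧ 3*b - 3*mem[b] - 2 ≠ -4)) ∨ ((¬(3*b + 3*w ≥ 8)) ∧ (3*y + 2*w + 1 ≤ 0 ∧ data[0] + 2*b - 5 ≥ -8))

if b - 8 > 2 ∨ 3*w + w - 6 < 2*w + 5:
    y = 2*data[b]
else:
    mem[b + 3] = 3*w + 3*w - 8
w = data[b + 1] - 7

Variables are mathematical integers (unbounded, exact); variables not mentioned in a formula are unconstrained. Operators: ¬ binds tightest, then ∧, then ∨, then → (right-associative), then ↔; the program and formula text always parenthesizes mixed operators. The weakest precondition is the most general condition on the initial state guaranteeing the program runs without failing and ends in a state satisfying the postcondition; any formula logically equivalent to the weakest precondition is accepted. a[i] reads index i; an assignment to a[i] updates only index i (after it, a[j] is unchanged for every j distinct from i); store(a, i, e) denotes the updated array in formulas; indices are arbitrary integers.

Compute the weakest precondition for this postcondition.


Working backward. After the program, the postcondition (w + y + 5 ≤ y - 7 ↔ (3*b + 2*mem[y + 2] + 5 < -1 ∧ 3*b - 3*mem[b] - 2 ≠ -4)) ∨ ((¬(3*b + 3*w ≥ 8)) ∧ (3*y + 2*w + 1 ≤ 0 ∧ data[0] + 2*b - 5 ≥ -8)) must hold; in canonical form it is (w ≤ -12 ↔ (2*mem[y + 2] + 3*b < -6 ∧ 3*b ≠ 3*mem[b] - 2)) ∨ ((¬(3*b + 3*w ≥ 8)) ∧ 2*w + 3*y ≤ -1 ∧ data[0] + 2*b ≥ -3).
Before w := data[b + 1] - 7: (data[b + 1] ≤ -5 ↔ (2*mem[y + 2] + 3*b < -6 ∧ 3*b ≠ 3*mem[b] - 2)) ∨ ((¬(3*data[b + 1] + 3*b ≥ 29)) ∧ 2*data[b + 1] + 3*y ≤ 13 ∧ data[0] + 2*b ≥ -3)
Then branch requires (data[b + 1] ≤ -5 ↔ (2*mem[2*data[b] + 2] + 3*b < -6 ∧ 3*b ≠ 3*mem[b] - 2)) ∨ ((¬(3*data[b + 1] + 3*b ≥ 29)) ∧ 2*data[b + 1] + 6*data[b] ≤ 13 ∧ data[0] + 2*b ≥ -3); else branch requires (data[b + 1] ≤ -5 ↔ (2*store(mem, b + 3, 6*w - 8)[y + 2] + 3*b < -6 ∧ 3*b ≠ 3*store(mem, b + 3, 6*w - 8)[b] - 2)) ∨ ((¬(3*data[b + 1] + 3*b ≥ 29)) ∧ 2*data[b + 1] + 3*y ≤ 13 ∧ data[0] + 2*b ≥ -3).
Before the if: ((b > 10 ∨ 2*w < 11) → ((data[b + 1] ≤ -5 ↔ (2*mem[2*data[b] + 2] + 3*b < -6 ∧ 3*b ≠ 3*mem[b] - 2)) ∨ ((¬(3*data[b + 1] + 3*b ≥ 29)) ∧ 2*data[b + 1] + 6*data[b] ≤ 13 ∧ data[0] + 2*b ≥ -3))) ∧ ((¬(b > 10 ∨ 2*w < 11)) → ((data[b + 1] ≤ -5 ↔ (2*store(mem, b + 3, 6*w - 8)[y + 2] + 3*b < -6 ∧ 3*b ≠ 3*store(mem, b + 3, 6*w - 8)[b] - 2)) ∨ ((¬(3*data[b + 1] + 3*b ≥ 29)) ∧ 2*data[b + 1] + 3*y ≤ 13 ∧ data[0] + 2*b ≥ -3)))
Answer: WP = ((b > 10 ∨ 2*w < 11) → ((data[b + 1] ≤ -5 ↔ (2*mem[2*data[b] + 2] + 3*b < -6 ∧ 3*b ≠ 3*mem[b] - 2)) ∨ ((¬(3*data[b + 1] + 3*b ≥ 29)) ∧ 2*data[b + 1] + 6*data[b] ≤ 13 ∧ data[0] + 2*b ≥ -3))) ∧ ((¬(b > 10 ∨ 2*w < 11)) → ((data[b + 1] ≤ -5 ↔ (2*store(mem, b + 3, 6*w - 8)[y + 2] + 3*b < -6 ∧ 3*b ≠ 3*store(mem, b + 3, 6*w - 8)[b] - 2)) ∨ ((¬(3*data[b + 1] + 3*b ≥ 29)) ∧ 2*data[b + 1] + 3*y ≤ 13 ∧ data[0] + 2*b ≥ -3)))


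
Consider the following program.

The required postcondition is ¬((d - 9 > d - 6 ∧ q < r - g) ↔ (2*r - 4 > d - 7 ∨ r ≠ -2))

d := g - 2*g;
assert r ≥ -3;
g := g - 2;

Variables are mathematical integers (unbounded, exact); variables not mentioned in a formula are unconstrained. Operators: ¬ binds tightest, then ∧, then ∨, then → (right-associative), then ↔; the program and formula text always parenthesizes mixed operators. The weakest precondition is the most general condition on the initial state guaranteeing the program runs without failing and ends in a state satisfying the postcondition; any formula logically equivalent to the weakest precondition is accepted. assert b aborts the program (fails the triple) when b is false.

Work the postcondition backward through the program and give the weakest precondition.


Working backward. After the program, the postcondition ¬((d - 9 > d - 6 ∧ q < r - g) ↔ (2*r - 4 > d - 7 ∨ r ≠ -2)) must hold; in canonical form it is 2*r > d - 3 ∨ r ≠ -2.
Before g := g - 2: 2*r > d - 3 ∨ r ≠ -2
Before assert r ≥ -3: r ≥ -3 ∧ (2*r > d - 3 ∨ r ≠ -2)
Before d := g - 2*g: r ≥ -3 ∧ (g + 2*r > -3 ∨ r ≠ -2)
Answer: WP = r ≥ -3 ∧ (g + 2*r > -3 ∨ r ≠ -2)


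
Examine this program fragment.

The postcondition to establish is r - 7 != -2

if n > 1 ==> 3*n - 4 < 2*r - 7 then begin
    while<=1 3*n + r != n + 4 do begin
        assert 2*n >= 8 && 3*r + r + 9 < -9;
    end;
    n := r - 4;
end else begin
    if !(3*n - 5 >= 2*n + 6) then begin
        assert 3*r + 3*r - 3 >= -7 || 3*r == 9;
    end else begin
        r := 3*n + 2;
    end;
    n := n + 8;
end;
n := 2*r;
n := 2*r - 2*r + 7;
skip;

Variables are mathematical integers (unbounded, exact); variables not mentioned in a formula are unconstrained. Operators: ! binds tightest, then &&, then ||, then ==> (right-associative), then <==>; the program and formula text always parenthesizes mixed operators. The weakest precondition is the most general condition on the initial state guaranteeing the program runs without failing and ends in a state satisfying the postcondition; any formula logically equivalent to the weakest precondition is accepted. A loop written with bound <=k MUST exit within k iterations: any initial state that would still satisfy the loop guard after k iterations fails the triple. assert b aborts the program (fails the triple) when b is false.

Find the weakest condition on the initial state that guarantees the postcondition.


Working backward. After the program, the postcondition r - 7 != -2 must hold; in canonical form it is r != 5.
Before skip: r != 5
Before n := 2*r - 2*r + 7: r != 5
Before n := 2*r: r != 5
Then branch requires (2*n + r != 4 ==> (2*n >= 8 && 4*r < -18 && (!(2*n + r != 4)) && r != 5)) && ((!(2*n + r != 4)) ==> r != 5); else branch requires ((!(n >= 11)) ==> ((6*r >= -4 || 3*r == 9) && r != 5)) && (n >= 11 ==> 3*n != 3).
Before the if: ((n > 1 ==> 3*n < 2*r - 3) ==> ((2*n + r != 4 ==> (2*n >= 8 && 4*r < -18 && (!(2*n + r != 4)) && r != 5)) && ((!(2*n + r != 4)) ==> r != 5))) && ((!(n > 1 ==> 3*n < 2*r - 3)) ==> (((!(n >= 11)) ==> ((6*r >= -4 || 3*r == 9) && r != 5)) && (n >= 11 ==> 3*n != 3)))
Answer: WP = ((n > 1 ==> 3*n < 2*r - 3) ==> ((2*n + r != 4 ==> (2*n >= 8 && 4*r < -18 && (!(2*n + r != 4)) && r != 5)) && ((!(2*n + r != 4)) ==> r != 5))) && ((!(n > 1 ==> 3*n < 2*r - 3)) ==> (((!(n >= 11)) ==> ((6*r >= -4 || 3*r == 9) && r != 5)) && (n >= 11 ==> 3*n != 3)))


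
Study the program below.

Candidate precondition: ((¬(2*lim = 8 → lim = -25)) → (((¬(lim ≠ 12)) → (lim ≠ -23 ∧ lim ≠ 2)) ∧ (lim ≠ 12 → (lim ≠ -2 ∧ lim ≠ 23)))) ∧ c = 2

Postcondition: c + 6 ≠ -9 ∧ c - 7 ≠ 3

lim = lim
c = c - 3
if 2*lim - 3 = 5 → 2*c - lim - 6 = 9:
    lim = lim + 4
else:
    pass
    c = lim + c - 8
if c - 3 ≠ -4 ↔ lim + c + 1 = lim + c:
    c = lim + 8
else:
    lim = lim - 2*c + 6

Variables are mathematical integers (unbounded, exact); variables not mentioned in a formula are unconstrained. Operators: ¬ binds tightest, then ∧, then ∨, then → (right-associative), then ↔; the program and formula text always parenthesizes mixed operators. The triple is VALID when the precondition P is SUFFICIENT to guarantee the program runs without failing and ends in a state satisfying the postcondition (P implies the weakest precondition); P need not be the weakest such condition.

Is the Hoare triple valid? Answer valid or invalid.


Working backward. After the program, the postcondition c + 6 ≠ -9 ∧ c - 7 ≠ 3 must hold; in canonical form it is c ≠ -15 ∧ c ≠ 10.
Then branch requires lim ≠ -23 ∧ lim ≠ 2; else branch requires c ≠ -15 ∧ c ≠ 10.
Before the if: ((¬(c ≠ -1)) → (lim ≠ -23 ∧ lim ≠ 2)) ∧ (c ≠ -1 → (c ≠ -15 ∧ c ≠ 10))
Then branch requires ((¬(c ≠ -1)) → (lim ≠ -27 ∧ lim ≠ -2)) ∧ (c ≠ -1 → (c ≠ -15 ∧ c ≠ 10)); else branch requires ((¬(c + lim ≠ 7)) → (lim ≠ -23 ∧ lim ≠ 2)) ∧ (c + lim ≠ 7 → (c + lim ≠ -7 ∧ c + lim ≠ 18)).
Before the if: ((2*lim = 8 → 2*c = lim + 15) → (((¬(c ≠ -1)) → (lim ≠ -27 ∧ lim ≠ -2)) ∧ (c ≠ -1 → (c ≠ -15 ∧ c ≠ 10)))) ∧ ((¬(2*lim = 8 → 2*c = lim + 15)) → (((¬(c + lim ≠ 7)) → (lim ≠ -23 ∧ lim ≠ 2)) ∧ (c + lim ≠ 7 → (c + lim ≠ -7 ∧ c + lim ≠ 18))))
Before c := c - 3: ((2*lim = 8 → 2*c = lim + 21) → (((¬(c ≠ 2)) → (lim ≠ -27 ∧ lim ≠ -2)) ∧ (c ≠ 2 → (c ≠ -12 ∧ c ≠ 13)))) ∧ ((¬(2*lim = 8 → 2*c = lim + 21)) → (((¬(c + lim ≠ 10)) → (lim ≠ -23 ∧ lim ≠ 2)) ∧ (c + lim ≠ 10 → (c + lim ≠ -4 ∧ c + lim ≠ 21))))
Before lim := lim: ((2*lim = 8 → 2*c = lim + 21) → (((¬(c ≠ 2)) → (lim ≠ -27 ∧ lim ≠ -2)) ∧ (c ≠ 2 → (c ≠ -12 ∧ c ≠ 13)))) ∧ ((¬(2*lim = 8 → 2*c = lim + 21)) → (((¬(c + lim ≠ 10)) → (lim ≠ -23 ∧ lim ≠ 2)) ∧ (c + lim ≠ 10 → (c + lim ≠ -4 ∧ c + lim ≠ 21))))
The weakest precondition is ((2*lim = 8 → 2*c = lim + 21) → (((¬(c ≠ 2)) → (lim ≠ -27 ∧ lim ≠ -2)) ∧ (c ≠ 2 → (c ≠ -12 ∧ c ≠ 13)))) ∧ ((¬(2*lim = 8 → 2*c = lim + 21)) → (((¬(c + lim ≠ 10)) → (lim ≠ -23 ∧ lim ≠ 2)) ∧ (c + lim ≠ 10 → (c + lim ≠ -4 ∧ c + lim ≠ 21)))).
Check whether ((¬(2*lim = 8 → lim = -25)) → (((¬(lim ≠ 12)) → (lim ≠ -23 ∧ lim ≠ 2)) ∧ (lim ≠ 12 → (lim ≠ -2 ∧ lim ≠ 23)))) ∧ c = 2 implies it.
Countermodel: at the initial state c = 2, lim = -2, the precondition holds but the weakest precondition fails.
Answer: invalid


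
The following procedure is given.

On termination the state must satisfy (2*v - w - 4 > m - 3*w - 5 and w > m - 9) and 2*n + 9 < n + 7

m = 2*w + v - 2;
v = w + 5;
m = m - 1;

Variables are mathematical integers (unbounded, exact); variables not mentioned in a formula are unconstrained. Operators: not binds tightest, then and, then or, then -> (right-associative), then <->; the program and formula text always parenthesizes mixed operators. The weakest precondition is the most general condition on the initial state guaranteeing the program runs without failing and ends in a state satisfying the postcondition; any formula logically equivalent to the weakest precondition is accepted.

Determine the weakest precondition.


Working backward. After the program, the postcondition (2*v - w - 4 > m - 3*w - 5 and w > m - 9) and 2*n + 9 < n + 7 must hold; in canonical form it is 2*v + 2*w > m - 1 and w > m - 9 and n < -2.
Before m := m - 1: 2*v + 2*w > m - 2 and w > m - 10 and n < -2
Before v := w + 5: 4*w > m - 12 and w > m - 10 and n < -2
Before m := 2*w + v - 2: 2*w > v - 14 and v + w < 12 and n < -2
Answer: WP = 2*w > v - 14 and v + w < 12 and n < -2


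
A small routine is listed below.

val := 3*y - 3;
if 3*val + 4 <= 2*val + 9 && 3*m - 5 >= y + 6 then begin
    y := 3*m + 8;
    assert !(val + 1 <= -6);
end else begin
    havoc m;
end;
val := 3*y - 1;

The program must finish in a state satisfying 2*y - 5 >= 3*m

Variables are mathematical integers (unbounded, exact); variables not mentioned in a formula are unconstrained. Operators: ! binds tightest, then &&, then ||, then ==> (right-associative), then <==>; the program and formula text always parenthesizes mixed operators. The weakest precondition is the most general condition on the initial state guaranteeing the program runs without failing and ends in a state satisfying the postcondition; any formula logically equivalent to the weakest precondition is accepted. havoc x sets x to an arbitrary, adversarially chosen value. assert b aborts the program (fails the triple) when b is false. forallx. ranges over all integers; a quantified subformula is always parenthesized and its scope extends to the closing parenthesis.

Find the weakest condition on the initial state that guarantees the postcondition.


Working backward. After the program, the postcondition 2*y - 5 >= 3*m must hold; in canonical form it is 2*y >= 3*m + 5.
Before val := 3*y - 1: 2*y >= 3*m + 5
Then branch requires (!(val <= -7)) && 3*m >= -11; else branch requires forall m_1. 2*y >= 3*m_1 + 5.
Before the if: ((val <= 5 && 3*m >= y + 11) ==> ((!(val <= -7)) && 3*m >= -11)) && ((!(val <= 5 && 3*m >= y + 11)) ==> (forall m_1. 2*y >= 3*m_1 + 5))
Before val := 3*y - 3: ((3*y <= 8 && 3*m >= y + 11) ==> ((!(3*y <= -4)) && 3*m >= -11)) && ((!(3*y <= 8 && 3*m >= y + 11)) ==> (forall m_1. 2*y >= 3*m_1 + 5))
Answer: WP = ((3*y <= 8 && 3*m >= y + 11) ==> ((!(3*y <= -4)) && 3*m >= -11)) && ((!(3*y <= 8 && 3*m >= y + 11)) ==> (forall m_1. 2*y >= 3*m_1 + 5))


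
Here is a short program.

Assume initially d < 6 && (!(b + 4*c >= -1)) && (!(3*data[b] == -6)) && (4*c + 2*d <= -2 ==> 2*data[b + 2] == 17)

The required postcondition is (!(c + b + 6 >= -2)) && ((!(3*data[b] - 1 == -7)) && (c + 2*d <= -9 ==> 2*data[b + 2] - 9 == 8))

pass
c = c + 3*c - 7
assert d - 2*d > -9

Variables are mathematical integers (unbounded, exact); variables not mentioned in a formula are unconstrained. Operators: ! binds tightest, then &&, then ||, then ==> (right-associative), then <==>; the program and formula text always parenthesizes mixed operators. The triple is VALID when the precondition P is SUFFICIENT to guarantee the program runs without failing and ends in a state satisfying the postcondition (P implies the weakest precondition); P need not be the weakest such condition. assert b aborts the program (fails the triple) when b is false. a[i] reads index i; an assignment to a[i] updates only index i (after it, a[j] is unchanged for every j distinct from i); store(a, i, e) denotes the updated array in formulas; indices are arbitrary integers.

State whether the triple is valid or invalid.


Working backward. After the program, the postcondition (!(c + b + 6 >= -2)) && ((!(3*data[b] - 1 == -7)) && (c + 2*d <= -9 ==> 2*data[b + 2] - 9 == 8)) must hold; in canonical form it is (!(b + c >= -8)) && (!(3*data[b] == -6)) && (c + 2*d <= -9 ==> 2*data[b + 2] == 17).
Before assert d - 2*d > -9: d < 9 && (!(b + c >= -8)) && (!(3*data[b] == -6)) && (c + 2*d <= -9 ==> 2*data[b + 2] == 17)
Before c := c + 3*c - 7: d < 9 && (!(b + 4*c >= -1)) && (!(3*data[b] == -6)) && (4*c + 2*d <= -2 ==> 2*data[b + 2] == 17)
Before skip: d < 9 && (!(b + 4*c >= -1)) && (!(3*data[b] == -6)) && (4*c + 2*d <= -2 ==> 2*data[b + 2] == 17)
The weakest precondition is d < 9 && (!(b + 4*c >= -1)) && (!(3*data[b] == -6)) && (4*c + 2*d <= -2 ==> 2*data[b + 2] == 17).
Check whether d < 6 && (!(b + 4*c >= -1)) && (!(3*data[b] == -6)) && (4*c + 2*d <= -2 ==> 2*data[b + 2] == 17) implies it.
Every state satisfying the precondition satisfies the weakest precondition: the implication holds.
Answer: valid


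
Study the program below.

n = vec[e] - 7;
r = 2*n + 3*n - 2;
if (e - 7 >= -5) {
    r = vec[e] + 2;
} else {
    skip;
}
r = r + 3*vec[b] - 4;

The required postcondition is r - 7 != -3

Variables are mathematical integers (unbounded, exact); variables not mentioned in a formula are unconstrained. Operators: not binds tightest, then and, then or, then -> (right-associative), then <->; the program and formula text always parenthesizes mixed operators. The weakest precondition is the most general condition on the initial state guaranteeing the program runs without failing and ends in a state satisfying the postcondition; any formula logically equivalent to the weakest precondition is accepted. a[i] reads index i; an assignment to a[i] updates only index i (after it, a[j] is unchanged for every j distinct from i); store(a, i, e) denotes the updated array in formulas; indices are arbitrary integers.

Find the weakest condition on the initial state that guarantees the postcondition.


Working backward. After the program, the postcondition r - 7 != -3 must hold; in canonical form it is r != 4.
Before r := r + 3*vec[b] - 4: 3*vec[b] + r != 8
Then branch requires 3*vec[b] + vec[e] != 6; else branch requires 3*vec[b] + r != 8.
Before the if: (e >= 2 -> 3*vec[b] + vec[e] != 6) and ((not (e >= 2)) -> 3*vec[b] + r != 8)
Before r := 2*n + 3*n - 2: (e >= 2 -> 3*vec[b] + vec[e] != 6) and ((not (e >= 2)) -> 3*vec[b] + 5*n != 10)
Before n := vec[e] - 7: (e >= 2 -> 3*vec[b] + vec[e] != 6) and ((not (e >= 2)) -> 3*vec[b] + 5*vec[e] != 45)
Answer: WP = (e >= 2 -> 3*vec[b] + vec[e] != 6) and ((not (e >= 2)) -> 3*vec[b] + 5*vec[e] != 45)


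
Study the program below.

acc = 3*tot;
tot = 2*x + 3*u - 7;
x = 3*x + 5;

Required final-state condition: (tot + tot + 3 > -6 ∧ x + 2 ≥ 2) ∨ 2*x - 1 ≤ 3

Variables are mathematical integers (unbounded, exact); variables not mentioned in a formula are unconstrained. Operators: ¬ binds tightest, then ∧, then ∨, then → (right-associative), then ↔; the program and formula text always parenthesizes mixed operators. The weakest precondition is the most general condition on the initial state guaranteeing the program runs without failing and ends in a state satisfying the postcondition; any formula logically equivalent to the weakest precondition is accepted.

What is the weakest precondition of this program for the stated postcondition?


Working backward. After the program, the postcondition (tot + tot + 3 > -6 ∧ x + 2 ≥ 2) ∨ 2*x - 1 ≤ 3 must hold; in canonical form it is (2*tot > -9 ∧ x ≥ 0) ∨ 2*x ≤ 4.
Before x := 3*x + 5: (2*tot > -9 ∧ 3*x ≥ -5) ∨ 6*x ≤ -6
Before tot := 2*x + 3*u - 7: (6*u + 4*x > 5 ∧ 3*x ≥ -5) ∨ 6*x ≤ -6
Before acc := 3*tot: (6*u + 4*x > 5 ∧ 3*x ≥ -5) ∨ 6*x ≤ -6
Answer: WP = (6*u + 4*x > 5 ∧ 3*x ≥ -5) ∨ 6*x ≤ -6


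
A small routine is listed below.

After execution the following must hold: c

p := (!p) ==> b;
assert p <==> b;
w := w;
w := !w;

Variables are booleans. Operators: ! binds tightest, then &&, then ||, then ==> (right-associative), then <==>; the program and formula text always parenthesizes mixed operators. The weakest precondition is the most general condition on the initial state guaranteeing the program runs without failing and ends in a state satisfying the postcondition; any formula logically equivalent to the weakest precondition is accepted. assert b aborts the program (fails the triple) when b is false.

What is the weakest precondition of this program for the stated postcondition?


Working backward. After the program, c must hold.
Before w := !w: c
Before w := w: c
Before assert p <==> b: (p <==> b) && c
Before p := (!p) ==> b: (((!p) ==> b) <==> b) && c
Answer: WP = (((!p) ==> b) <==> b) && c


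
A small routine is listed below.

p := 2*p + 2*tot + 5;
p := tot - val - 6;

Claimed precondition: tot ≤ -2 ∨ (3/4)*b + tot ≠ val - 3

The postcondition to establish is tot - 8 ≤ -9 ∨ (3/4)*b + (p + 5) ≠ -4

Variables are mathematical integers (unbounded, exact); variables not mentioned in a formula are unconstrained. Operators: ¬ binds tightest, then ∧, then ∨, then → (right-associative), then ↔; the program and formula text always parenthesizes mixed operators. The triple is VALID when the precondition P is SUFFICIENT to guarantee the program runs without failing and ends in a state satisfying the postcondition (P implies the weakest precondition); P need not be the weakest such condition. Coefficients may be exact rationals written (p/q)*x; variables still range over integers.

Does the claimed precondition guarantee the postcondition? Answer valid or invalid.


Working backward. After the program, the postcondition tot - 8 ≤ -9 ∨ (3/4)*b + (p + 5) ≠ -4 must hold; in canonical form it is tot ≤ -1 ∨ (3/4)*b + p ≠ -9.
Before p := tot - val - 6: tot ≤ -1 ∨ (3/4)*b + tot ≠ val - 3
Before p := 2*p + 2*tot + 5: tot ≤ -1 ∨ (3/4)*b + tot ≠ val - 3
The weakest precondition is tot ≤ -1 ∨ (3/4)*b + tot ≠ val - 3.
Check whether tot ≤ -2 ∨ (3/4)*b + tot ≠ val - 3 implies it.
Every state satisfying the precondition satisfies the weakest precondition: the implication holds.
Answer: valid


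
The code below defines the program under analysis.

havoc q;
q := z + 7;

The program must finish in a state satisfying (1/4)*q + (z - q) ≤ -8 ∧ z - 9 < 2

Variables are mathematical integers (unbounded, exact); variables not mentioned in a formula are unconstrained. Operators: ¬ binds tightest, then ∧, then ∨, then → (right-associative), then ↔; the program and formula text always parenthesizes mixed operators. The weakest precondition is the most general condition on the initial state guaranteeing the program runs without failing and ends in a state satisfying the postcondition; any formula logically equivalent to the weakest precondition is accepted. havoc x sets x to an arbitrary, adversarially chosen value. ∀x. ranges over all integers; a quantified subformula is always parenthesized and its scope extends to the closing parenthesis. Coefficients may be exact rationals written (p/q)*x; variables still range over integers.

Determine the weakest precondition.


Working backward. After the program, the postcondition (1/4)*q + (z - q) ≤ -8 ∧ z - 9 < 2 must hold; in canonical form it is z ≤ (3/4)*q - 8 ∧ z < 11.
Before q := z + 7: (1/4)*z ≤ -11/4 ∧ z < 11
Before havoc q: (1/4)*z ≤ -11/4 ∧ z < 11
Answer: WP = (1/4)*z ≤ -11/4 ∧ z < 11


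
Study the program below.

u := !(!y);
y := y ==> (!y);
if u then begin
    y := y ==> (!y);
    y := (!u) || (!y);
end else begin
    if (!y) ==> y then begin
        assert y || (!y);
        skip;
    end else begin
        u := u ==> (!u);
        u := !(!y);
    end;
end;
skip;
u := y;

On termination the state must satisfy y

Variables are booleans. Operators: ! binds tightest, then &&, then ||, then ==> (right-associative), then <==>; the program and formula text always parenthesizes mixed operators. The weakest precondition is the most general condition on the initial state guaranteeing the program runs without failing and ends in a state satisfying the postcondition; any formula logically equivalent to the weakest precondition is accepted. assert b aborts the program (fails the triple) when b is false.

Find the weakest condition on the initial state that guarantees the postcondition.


Working backward. After the program, y must hold.
Before u := y: y
Before skip: y
Then branch requires (!u) || (!(y ==> (!y))); else branch requires (((!y) ==> y) ==> y) && ((!((!y) ==> y)) ==> y).
Before the if: (u ==> ((!u) || (!(y ==> (!y))))) && ((!u) ==> ((((!y) ==> y) ==> y) && ((!((!y) ==> y)) ==> y)))
Before y := y ==> (!y): (u ==> ((!u) || (!((y ==> (!y)) ==> (!(y ==> (!y))))))) && ((!u) ==> ((((!(y ==> (!y))) ==> (y ==> (!y))) ==> (y ==> (!y))) && ((!((!(y ==> (!y))) ==> (y ==> (!y)))) ==> (y ==> (!y)))))
Before u := !(!y): (y ==> ((!y) || (!((y ==> (!y)) ==> (!(y ==> (!y))))))) && ((!y) ==> ((((!(y ==> (!y))) ==> (y ==> (!y))) ==> (y ==> (!y))) && ((!((!(y ==> (!y))) ==> (y ==> (!y)))) ==> (y ==> (!y)))))
Answer: WP = (y ==> ((!y) || (!((y ==> (!y)) ==> (!(y ==> (!y))))))) && ((!y) ==> ((((!(y ==> (!y))) ==> (y ==> (!y))) ==> (y ==> (!y))) && ((!((!(y ==> (!y))) ==> (y ==> (!y)))) ==> (y ==> (!y)))))


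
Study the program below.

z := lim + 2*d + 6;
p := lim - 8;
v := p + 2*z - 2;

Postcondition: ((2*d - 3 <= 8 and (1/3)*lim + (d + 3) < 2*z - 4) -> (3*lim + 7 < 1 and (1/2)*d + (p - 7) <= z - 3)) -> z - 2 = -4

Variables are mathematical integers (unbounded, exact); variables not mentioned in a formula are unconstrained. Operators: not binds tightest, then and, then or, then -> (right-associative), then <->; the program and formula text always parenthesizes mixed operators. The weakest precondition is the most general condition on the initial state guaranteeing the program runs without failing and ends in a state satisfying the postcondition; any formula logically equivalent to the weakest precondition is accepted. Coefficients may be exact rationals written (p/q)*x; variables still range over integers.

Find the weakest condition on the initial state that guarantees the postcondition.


Working backward. After the program, the postcondition ((2*d - 3 <= 8 and (1/3)*lim + (d + 3) < 2*z - 4) -> (3*lim + 7 < 1 and (1/2)*d + (p - 7) <= z - 3)) -> z - 2 = -4 must hold; in canonical form it is ((2*d <= 11 and d + (1/3)*lim < 2*z - 7) -> (3*lim < -6 and (1/2)*d + p <= z + 4)) -> z = -2.
Before v := p + 2*z - 2: ((2*d <= 11 and d + (1/3)*lim < 2*z - 7) -> (3*lim < -6 and (1/2)*d + p <= z + 4)) -> z = -2
Before p := lim - 8: ((2*d <= 11 and d + (1/3)*lim < 2*z - 7) -> (3*lim < -6 and (1/2)*d + lim <= z + 12)) -> z = -2
Before z := lim + 2*d + 6: ((2*d <= 11 and 3*d + (5/3)*lim > -5) -> (3*lim < -6 and (3/2)*d >= -18)) -> 2*d + lim = -8
Answer: WP = ((2*d <= 11 and 3*d + (5/3)*lim > -5) -> (3*lim < -6 and (3/2)*d >= -18)) -> 2*d + lim = -8


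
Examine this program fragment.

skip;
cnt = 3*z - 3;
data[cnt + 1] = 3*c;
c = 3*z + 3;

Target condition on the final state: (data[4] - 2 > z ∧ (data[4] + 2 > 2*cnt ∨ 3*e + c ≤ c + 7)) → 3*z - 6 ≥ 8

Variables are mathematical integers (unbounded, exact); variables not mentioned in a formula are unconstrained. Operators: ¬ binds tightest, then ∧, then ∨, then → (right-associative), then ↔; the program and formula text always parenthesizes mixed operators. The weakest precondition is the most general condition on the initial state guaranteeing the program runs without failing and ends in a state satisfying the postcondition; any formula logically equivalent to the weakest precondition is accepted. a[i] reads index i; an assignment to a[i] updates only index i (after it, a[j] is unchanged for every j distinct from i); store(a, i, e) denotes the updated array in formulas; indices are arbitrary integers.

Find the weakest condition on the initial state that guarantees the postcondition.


Working backward. After the program, the postcondition (data[4] - 2 > z ∧ (data[4] + 2 > 2*cnt ∨ 3*e + c ≤ c + 7)) → 3*z - 6 ≥ 8 must hold; in canonical form it is (data[4] > z + 2 ∧ (data[4] > 2*cnt - 2 ∨ 3*e ≤ 7)) → 3*z ≥ 14.
Before c := 3*z + 3: (data[4] > z + 2 ∧ (data[4] > 2*cnt - 2 ∨ 3*e ≤ 7)) → 3*z ≥ 14
Before data[cnt + 1] := 3*c: (store(data, cnt + 1, 3*c)[4] > z + 2 ∧ (store(data, cnt + 1, 3*c)[4] > 2*cnt - 2 ∨ 3*e ≤ 7)) → 3*z ≥ 14
Before cnt := 3*z - 3: (store(data, 3*z - 2, 3*c)[4] > z + 2 ∧ (store(data, 3*z - 2, 3*c)[4] > 6*z - 8 ∨ 3*e ≤ 7)) → 3*z ≥ 14
Before skip: (store(data, 3*z - 2, 3*c)[4] > z + 2 ∧ (store(data, 3*z - 2, 3*c)[4] > 6*z - 8 ∨ 3*e ≤ 7)) → 3*z ≥ 14
Answer: WP = (store(data, 3*z - 2, 3*c)[4] > z + 2 ∧ (store(data, 3*z - 2, 3*c)[4] > 6*z - 8 ∨ 3*e ≤ 7)) → 3*z ≥ 14


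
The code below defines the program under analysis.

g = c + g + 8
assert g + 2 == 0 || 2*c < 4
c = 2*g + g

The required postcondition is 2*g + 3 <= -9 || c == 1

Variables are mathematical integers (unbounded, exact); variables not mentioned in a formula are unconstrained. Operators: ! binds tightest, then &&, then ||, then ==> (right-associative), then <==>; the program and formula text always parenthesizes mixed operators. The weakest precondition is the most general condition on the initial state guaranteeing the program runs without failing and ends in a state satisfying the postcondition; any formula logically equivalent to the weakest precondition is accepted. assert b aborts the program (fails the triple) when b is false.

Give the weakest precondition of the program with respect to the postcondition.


Working backward. After the program, the postcondition 2*g + 3 <= -9 || c == 1 must hold; in canonical form it is 2*g <= -12 || c == 1.
Before c := 2*g + g: 2*g <= -12 || 3*g == 1
Before assert g + 2 == 0 || 2*c < 4: (g == -2 || 2*c < 4) && (2*g <= -12 || 3*g == 1)
Before g := c + g + 8: (c + g == -10 || 2*c < 4) && (2*c + 2*g <= -28 || 3*c + 3*g == -23)
Answer: WP = (c + g == -10 || 2*c < 4) && (2*c + 2*g <= -28 || 3*c + 3*g == -23)


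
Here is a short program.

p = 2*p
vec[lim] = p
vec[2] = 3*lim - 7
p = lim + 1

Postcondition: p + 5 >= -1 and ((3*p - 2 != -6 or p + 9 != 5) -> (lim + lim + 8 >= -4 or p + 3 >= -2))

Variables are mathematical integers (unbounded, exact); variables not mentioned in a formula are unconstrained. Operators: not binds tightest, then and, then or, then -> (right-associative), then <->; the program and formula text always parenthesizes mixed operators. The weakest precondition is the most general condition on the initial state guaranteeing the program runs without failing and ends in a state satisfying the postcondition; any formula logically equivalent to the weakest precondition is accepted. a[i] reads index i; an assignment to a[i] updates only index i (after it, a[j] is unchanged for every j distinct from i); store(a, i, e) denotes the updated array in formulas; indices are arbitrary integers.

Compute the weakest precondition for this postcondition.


Working backward. After the program, the postcondition p + 5 >= -1 and ((3*p - 2 != -6 or p + 9 != 5) -> (lim + lim + 8 >= -4 or p + 3 >= -2)) must hold; in canonical form it is p >= -6 and ((3*p != -4 or p != -4) -> (2*lim >= -12 or p >= -5)).
Before p := lim + 1: lim >= -7 and ((3*lim != -7 or lim != -5) -> (2*lim >= -12 or lim >= -6))
Before vec[2] := 3*lim - 7: lim >= -7 and ((3*lim != -7 or lim != -5) -> (2*lim >= -12 or lim >= -6))
Before vec[lim] := p: lim >= -7 and ((3*lim != -7 or lim != -5) -> (2*lim >= -12 or lim >= -6))
Before p := 2*p: lim >= -7 and ((3*lim != -7 or lim != -5) -> (2*lim >= -12 or lim >= -6))
Answer: WP = lim >= -7 and ((3*lim != -7 or lim != -5) -> (2*lim >= -12 or lim >= -6))


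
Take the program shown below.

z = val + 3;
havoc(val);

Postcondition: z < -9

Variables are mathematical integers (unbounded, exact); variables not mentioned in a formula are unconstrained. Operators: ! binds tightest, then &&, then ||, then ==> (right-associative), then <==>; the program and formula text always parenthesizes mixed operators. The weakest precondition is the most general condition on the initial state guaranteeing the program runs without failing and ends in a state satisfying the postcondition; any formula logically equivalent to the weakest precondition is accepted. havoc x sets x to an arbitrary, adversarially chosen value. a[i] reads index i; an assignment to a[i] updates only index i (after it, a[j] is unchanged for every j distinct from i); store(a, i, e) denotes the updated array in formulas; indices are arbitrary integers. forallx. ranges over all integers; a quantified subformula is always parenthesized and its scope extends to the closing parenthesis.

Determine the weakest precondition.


Working backward. After the program, z < -9 must hold.
Before havoc val: z < -9
Before z := val + 3: val < -12
Answer: WP = val < -12
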